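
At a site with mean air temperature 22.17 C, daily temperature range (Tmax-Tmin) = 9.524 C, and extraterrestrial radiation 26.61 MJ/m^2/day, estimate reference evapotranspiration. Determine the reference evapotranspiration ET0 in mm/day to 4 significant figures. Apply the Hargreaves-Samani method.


Approach: apply the Hargreaves-Samani method, ET0 = 0.0023*(Tmean+17.8)*sqrt(Tmax-Tmin)*0.408*Ra.
ET0 = 0.0023*(22.17+17.8)*sqrt(9.524)*0.408*26.61 = 3.080 mm/day
Therefore the reference evapotranspiration ET0 = 3.080 mm/day.


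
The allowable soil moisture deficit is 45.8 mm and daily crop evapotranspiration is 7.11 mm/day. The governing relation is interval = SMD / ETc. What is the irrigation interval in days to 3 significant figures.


interval = 45.8 / 7.11 = 6.44 days
Therefore the irrigation interval = 6.44 days.


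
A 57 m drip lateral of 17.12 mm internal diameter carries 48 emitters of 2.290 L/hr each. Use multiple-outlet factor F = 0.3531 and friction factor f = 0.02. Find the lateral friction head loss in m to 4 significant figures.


Approach: apply Darcy-Weisbach with the multiple-outlet F-factor, Q = n*q/(3600*1000) m^3/s; v = Q/A; hf = F*f*(L/D)*(v^2/(2g)).
Q = 48*2.290/(3600*1000) = 3.05333e-05 m^3/s
A = pi*(17.12e-3/2)^2 = 2.30196e-04 m^2, so v = Q/A = 0.132641 m/s
hf = 0.3531*0.02*(57/0.01712)*(0.132641^2/(2*9.81)) = 0.02108 m
Therefore the lateral friction head loss = 0.02108 m.


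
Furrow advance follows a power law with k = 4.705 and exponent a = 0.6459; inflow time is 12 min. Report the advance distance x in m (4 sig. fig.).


Approach: apply the power-law advance function, x = k*t^a.
x = 4.705 * 12^0.6459 = 23.42 m
Therefore the advance distance x = 23.42 m.


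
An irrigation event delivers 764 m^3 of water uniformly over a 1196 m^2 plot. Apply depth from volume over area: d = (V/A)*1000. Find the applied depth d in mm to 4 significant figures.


d = (764 / 1196) * 1000 = 638.8 mm
Therefore the applied depth d = 638.8 mm.


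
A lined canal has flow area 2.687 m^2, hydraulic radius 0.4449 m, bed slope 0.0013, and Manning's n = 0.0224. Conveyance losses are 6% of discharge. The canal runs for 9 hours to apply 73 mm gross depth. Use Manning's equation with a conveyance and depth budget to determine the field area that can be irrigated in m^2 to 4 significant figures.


Approach: apply Manning's equation with a conveyance and depth budget, Q = (1/n)*A*R^(2/3)*S^(1/2); Q_field = Q*(1-loss); Area = Q_field*t/(d/1000).
Step 1 — canal discharge (Manning's equation):
  Q = (1/0.0224) * 2.687 * 0.4449^(2/3) * 0.0013^(1/2) = 2.52057 m^3/s
Step 2 — delivered flow: Q_field = 2.52057*(1 - 6/100) = 2.36934 m^3/s
Step 3 — volume delivered: V = 2.36934 * 9*3600 = 76766.6 m^3
Step 4 — area served: A = V / (depth/1000) = 76766.6 / 0.073 = 1052000 m^2
Therefore the field area that can be irrigated = 1052000 m^2.


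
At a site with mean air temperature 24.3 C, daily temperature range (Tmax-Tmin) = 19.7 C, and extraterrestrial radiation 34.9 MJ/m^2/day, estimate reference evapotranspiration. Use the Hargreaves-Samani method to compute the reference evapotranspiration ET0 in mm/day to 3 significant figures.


Approach: apply the Hargreaves-Samani method, ET0 = 0.0023*(Tmean+17.8)*sqrt(Tmax-Tmin)*0.408*Ra.
ET0 = 0.0023*(24.3+17.8)*sqrt(19.7)*0.408*34.9 = 6.12 mm/day
Therefore the reference evapotranspiration ET0 = 6.12 mm/day.


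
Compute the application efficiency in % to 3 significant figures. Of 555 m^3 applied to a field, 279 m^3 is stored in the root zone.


Approach: apply the application efficiency ratio, Ea = (stored/applied)*100.
Ea = (279/555)*100 = 50.3 %
Therefore the application efficiency = 50.3 %.


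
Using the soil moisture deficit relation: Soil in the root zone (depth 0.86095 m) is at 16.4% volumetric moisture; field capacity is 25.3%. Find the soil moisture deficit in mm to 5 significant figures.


Approach: apply the soil moisture deficit relation, SMD = (FC - theta)/100 * depth * 1000.
SMD = (25.3 - 16.4)/100 * 0.86095 * 1000 = 76.625 mm
Therefore the soil moisture deficit = 76.625 mm.


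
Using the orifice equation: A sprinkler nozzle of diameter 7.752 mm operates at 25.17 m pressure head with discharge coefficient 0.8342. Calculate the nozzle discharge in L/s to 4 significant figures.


Approach: apply the orifice equation, Q = Cd*A*sqrt(2*g*h), A = pi*(d/2)^2.
A = pi*(7.752e-3/2)^2 = 4.71973e-05 m^2
Q = 0.8342 * 4.71973e-05 * sqrt(2*9.81*25.17) * 1000 = 0.8749 L/s
Therefore the nozzle discharge = 0.8749 L/s.


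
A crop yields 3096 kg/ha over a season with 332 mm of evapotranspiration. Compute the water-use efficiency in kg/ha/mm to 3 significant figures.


Approach: apply the water-use efficiency ratio, WUE = yield/ET.
WUE = 3096 / 332 = 9.33 kg/ha/mm
Therefore the water-use efficiency = 9.33 kg/ha/mm.


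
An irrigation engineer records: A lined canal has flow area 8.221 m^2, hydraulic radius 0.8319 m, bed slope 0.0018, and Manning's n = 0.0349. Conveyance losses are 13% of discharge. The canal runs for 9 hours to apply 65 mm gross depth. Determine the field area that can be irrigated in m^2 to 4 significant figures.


Approach: apply Manning's equation with a conveyance and depth budget, Q = (1/n)*A*R^(2/3)*S^(1/2); Q_field = Q*(1-loss); Area = Q_field*t/(d/1000).
Step 1 — canal discharge (Manning's equation):
  Q = (1/0.0349) * 8.221 * 0.8319^(2/3) * 0.0018^(1/2) = 8.83994 m^3/s
Step 2 — delivered flow: Q_field = 8.83994*(1 - 13/100) = 7.69075 m^3/s
Step 3 — volume delivered: V = 7.69075 * 9*3600 = 249180 m^3
Step 4 — area served: A = V / (depth/1000) = 249180 / 0.065 = 3834000 m^2
Therefore the field area that can be irrigated = 3834000 m^2.


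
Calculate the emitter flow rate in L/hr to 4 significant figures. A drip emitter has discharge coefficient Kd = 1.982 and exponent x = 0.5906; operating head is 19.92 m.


Approach: apply the emitter characteristic equation, q = Kd * h^x.
q = 1.982 * 19.92^0.5906 = 11.60 L/hr
Therefore the emitter flow rate = 11.60 L/hr.


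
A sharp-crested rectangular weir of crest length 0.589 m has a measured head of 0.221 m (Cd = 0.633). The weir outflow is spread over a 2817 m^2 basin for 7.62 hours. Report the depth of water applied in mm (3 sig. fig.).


Approach: apply the rectangular weir equation with a volume-to-depth conversion, Q = (2/3)*Cd*L*sqrt(2g)*H^1.5; d = Q*t/A * 1000.
Step 1 — weir discharge:
  Q = (2/3)*0.633*0.589*sqrt(2*9.81)*0.221^1.5 = 0.11438 m^3/s
Step 2 — volume: V = 0.11438 * 7.62*3600 = 3137.8 m^3
Step 3 — depth: d = V/A * 1000 = 3137.8/2817 * 1000 = 1110 mm
Therefore the depth of water applied = 1110 mm.


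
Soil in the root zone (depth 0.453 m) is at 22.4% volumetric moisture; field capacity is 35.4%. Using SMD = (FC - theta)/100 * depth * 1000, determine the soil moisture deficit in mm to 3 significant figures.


SMD = (35.4 - 22.4)/100 * 0.453 * 1000 = 58.9 mm
Therefore the soil moisture deficit = 58.9 mm.


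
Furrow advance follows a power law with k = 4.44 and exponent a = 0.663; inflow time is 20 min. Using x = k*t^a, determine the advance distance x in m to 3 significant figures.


x = 4.44 * 20^0.663 = 32.4 m
Therefore the advance distance x = 32.4 m.


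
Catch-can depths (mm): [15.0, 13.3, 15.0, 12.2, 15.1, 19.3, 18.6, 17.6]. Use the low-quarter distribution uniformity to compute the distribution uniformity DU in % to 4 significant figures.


Approach: apply the low-quarter distribution uniformity, DU = (mean of lowest quarter of readings / overall mean)*100.
sorted lowest 2 of 8: [12.2, 13.3] -> mean = 12.7500 mm
overall mean = 15.7625 mm
DU = (12.7500/15.7625)*100 = 80.89 %
Therefore the distribution uniformity DU = 80.89 %.


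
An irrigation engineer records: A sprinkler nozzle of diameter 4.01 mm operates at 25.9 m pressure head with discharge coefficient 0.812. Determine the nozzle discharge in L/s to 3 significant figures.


Approach: apply the orifice equation, Q = Cd*A*sqrt(2*g*h), A = pi*(d/2)^2.
A = pi*(4.01e-3/2)^2 = 1.2629e-05 m^2
Q = 0.812 * 1.2629e-05 * sqrt(2*9.81*25.9) * 1000 = 0.231 L/s
Therefore the nozzle discharge = 0.231 L/s.


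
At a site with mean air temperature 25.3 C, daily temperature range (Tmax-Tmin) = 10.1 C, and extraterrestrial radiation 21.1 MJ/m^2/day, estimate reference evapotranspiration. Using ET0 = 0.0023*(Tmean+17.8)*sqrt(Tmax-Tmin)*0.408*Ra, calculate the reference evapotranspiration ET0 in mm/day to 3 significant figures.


ET0 = 0.0023*(25.3+17.8)*sqrt(10.1)*0.408*21.1 = 2.71 mm/day
Therefore the reference evapotranspiration ET0 = 2.71 mm/day.


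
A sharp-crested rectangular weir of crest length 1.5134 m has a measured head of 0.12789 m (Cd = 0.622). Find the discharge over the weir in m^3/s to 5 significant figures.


Approach: apply the rectangular weir equation, Q = (2/3)*Cd*L*sqrt(2g)*H^1.5.
Q = (2/3)*0.622*1.5134*sqrt(2*9.81)*0.12789^1.5 = 0.12713 m^3/s
Therefore the discharge over the weir = 0.12713 m^3/s.


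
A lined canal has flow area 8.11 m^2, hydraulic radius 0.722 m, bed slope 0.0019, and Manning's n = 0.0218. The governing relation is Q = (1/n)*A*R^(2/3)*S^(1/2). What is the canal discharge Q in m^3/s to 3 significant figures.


Q = (1/0.0218) * 8.11 * 0.722^(2/3) * 0.0019^(1/2) = 13.1 m^3/s
Therefore the canal discharge Q = 13.1 m^3/s.


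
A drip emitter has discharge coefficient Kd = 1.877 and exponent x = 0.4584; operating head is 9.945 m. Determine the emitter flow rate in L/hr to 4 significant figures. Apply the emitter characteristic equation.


Approach: apply the emitter characteristic equation, q = Kd * h^x.
q = 1.877 * 9.945^0.4584 = 5.380 L/hr
Therefore the emitter flow rate = 5.380 L/hr.


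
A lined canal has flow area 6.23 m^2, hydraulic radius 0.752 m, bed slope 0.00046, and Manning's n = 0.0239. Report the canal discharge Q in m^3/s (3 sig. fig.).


Approach: apply Manning's equation, Q = (1/n)*A*R^(2/3)*S^(1/2).
Q = (1/0.0239) * 6.23 * 0.752^(2/3) * 0.00046^(1/2) = 4.62 m^3/s
Therefore the canal discharge Q = 4.62 m^3/s.


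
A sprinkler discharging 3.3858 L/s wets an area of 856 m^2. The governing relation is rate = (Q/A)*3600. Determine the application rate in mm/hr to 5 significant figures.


rate = (3.3858 / 856) * 3600 = 14.239 mm/hr
Therefore the application rate = 14.239 mm/hr.


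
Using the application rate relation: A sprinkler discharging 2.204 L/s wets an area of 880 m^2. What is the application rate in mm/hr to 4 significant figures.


Approach: apply the application rate relation, rate = (Q/A)*3600.
rate = (2.204 / 880) * 3600 = 9.016 mm/hr
Therefore the application rate = 9.016 mm/hr.


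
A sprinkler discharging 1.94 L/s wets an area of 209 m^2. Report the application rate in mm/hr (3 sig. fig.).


Approach: apply the application rate relation, rate = (Q/A)*3600.
rate = (1.94 / 209) * 3600 = 33.4 mm/hr
Therefore the application rate = 33.4 mm/hr.


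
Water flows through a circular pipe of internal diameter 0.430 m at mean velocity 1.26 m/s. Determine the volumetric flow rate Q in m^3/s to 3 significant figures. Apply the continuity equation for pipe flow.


Approach: apply the continuity equation for pipe flow, Q = A * v with A = pi*(D/2)^2.
A = pi*(0.430/2)^2 = 0.14522 m^2
Q = 0.14522 * 1.26 = 0.183 m^3/s
Therefore the volumetric flow rate Q = 0.183 m^3/s.


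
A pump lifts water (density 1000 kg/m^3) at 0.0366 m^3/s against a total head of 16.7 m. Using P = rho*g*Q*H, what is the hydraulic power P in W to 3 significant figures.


P = 1000 * 9.81 * 0.0366 * 16.7 = 6000 W
Therefore the hydraulic power P = 6000 W.


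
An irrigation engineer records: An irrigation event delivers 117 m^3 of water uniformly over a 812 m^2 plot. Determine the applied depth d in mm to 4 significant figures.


Approach: apply depth from volume over area, d = (V/A)*1000.
d = (117 / 812) * 1000 = 144.1 mm
Therefore the applied depth d = 144.1 mm.


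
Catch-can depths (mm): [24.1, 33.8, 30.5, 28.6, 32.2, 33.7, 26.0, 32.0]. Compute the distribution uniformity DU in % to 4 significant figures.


Approach: apply the low-quarter distribution uniformity, DU = (mean of lowest quarter of readings / overall mean)*100.
sorted lowest 2 of 8: [24.1, 26.0] -> mean = 25.0500 mm
overall mean = 30.1125 mm
DU = (25.0500/30.1125)*100 = 83.19 %
Therefore the distribution uniformity DU = 83.19 %.


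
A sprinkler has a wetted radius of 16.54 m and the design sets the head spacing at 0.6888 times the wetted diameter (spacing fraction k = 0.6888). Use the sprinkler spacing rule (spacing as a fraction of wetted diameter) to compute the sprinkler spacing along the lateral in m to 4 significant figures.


Approach: apply the sprinkler spacing rule (spacing as a fraction of wetted diameter), S = k*(2*R).
S = 0.6888 * (2 * 16.54) = 22.79 m
Therefore the sprinkler spacing along the lateral = 22.79 m.


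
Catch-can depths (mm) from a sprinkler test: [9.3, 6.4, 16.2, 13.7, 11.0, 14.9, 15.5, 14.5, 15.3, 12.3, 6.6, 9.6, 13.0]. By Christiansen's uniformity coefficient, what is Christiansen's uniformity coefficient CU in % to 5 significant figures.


Approach: apply Christiansen's uniformity coefficient, CU = (1 - mean_abs_deviation/mean)*100.
mean = 12.17692 mm
mean |d_i - mean| = 2.766864 mm
CU = (1 - 2.766864/12.17692)*100 = 77.278 %
Therefore Christiansen's uniformity coefficient CU = 77.278 %.


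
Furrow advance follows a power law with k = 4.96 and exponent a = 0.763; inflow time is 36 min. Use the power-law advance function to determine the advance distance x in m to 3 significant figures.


Approach: apply the power-law advance function, x = k*t^a.
x = 4.96 * 36^0.763 = 76.4 m
Therefore the advance distance x = 76.4 m.


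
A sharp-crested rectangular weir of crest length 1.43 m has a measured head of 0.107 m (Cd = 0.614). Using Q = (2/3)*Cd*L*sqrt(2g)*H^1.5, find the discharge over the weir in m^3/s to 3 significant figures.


Q = (2/3)*0.614*1.43*sqrt(2*9.81)*0.107^1.5 = 0.0907 m^3/s
Therefore the discharge over the weir = 0.0907 m^3/s.


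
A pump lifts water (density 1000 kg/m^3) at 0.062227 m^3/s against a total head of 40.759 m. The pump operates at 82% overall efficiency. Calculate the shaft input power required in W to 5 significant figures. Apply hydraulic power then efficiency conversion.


Approach: apply hydraulic power then efficiency conversion, P = rho*g*Q*H; P_in = P/eta.
Step 1 — hydraulic power (P = rho*g*Q*H):
  P = 1000 * 9.81 * 0.062227 * 40.759 = 24881.20 W
Step 2 — input power: P_in = P/eta = 24881.20 / 0.82 = 30343 W
Therefore the shaft input power required = 30343 W.


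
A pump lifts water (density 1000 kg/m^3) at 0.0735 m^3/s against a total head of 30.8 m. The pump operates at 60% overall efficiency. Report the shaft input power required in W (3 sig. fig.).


Approach: apply hydraulic power then efficiency conversion, P = rho*g*Q*H; P_in = P/eta.
Step 1 — hydraulic power (P = rho*g*Q*H):
  P = 1000 * 9.81 * 0.0735 * 30.8 = 22208 W
Step 2 — input power: P_in = P/eta = 22208 / 0.6 = 37000 W
Therefore the shaft input power required = 37000 W.


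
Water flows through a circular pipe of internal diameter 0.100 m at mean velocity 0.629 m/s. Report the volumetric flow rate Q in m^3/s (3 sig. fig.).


Approach: apply the continuity equation for pipe flow, Q = A * v with A = pi*(D/2)^2.
A = pi*(0.100/2)^2 = 0.0078540 m^2
Q = 0.0078540 * 0.629 = 0.00494 m^3/s
Therefore the volumetric flow rate Q = 0.00494 m^3/s.


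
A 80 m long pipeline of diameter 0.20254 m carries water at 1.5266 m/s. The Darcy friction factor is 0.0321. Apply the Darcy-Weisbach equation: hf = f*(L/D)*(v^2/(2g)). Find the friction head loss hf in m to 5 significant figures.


hf = 0.0321 * (80/0.20254) * (1.5266^2 / (2*9.81))
hf = 1.5060 m
Therefore the friction head loss hf = 1.5060 m.


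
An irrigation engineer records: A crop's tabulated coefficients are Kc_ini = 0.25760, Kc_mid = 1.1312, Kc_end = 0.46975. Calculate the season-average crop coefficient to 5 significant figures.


Approach: apply a simple seasonal average, Kc_avg = (Kc_ini + Kc_mid + Kc_end)/3.
Kc_avg = (0.25760 + 1.1312 + 0.46975)/3 = 0.61952
Therefore the season-average crop coefficient = 0.61952.


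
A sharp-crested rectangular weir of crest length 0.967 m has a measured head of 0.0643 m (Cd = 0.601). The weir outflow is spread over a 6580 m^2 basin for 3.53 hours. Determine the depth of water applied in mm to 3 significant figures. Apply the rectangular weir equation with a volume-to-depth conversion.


Approach: apply the rectangular weir equation with a volume-to-depth conversion, Q = (2/3)*Cd*L*sqrt(2g)*H^1.5; d = Q*t/A * 1000.
Step 1 — weir discharge:
  Q = (2/3)*0.601*0.967*sqrt(2*9.81)*0.0643^1.5 = 0.027982 m^3/s
Step 2 — volume: V = 0.027982 * 3.53*3600 = 355.59 m^3
Step 3 — depth: d = V/A * 1000 = 355.59/6580 * 1000 = 54.0 mm
Therefore the depth of water applied = 54.0 mm.


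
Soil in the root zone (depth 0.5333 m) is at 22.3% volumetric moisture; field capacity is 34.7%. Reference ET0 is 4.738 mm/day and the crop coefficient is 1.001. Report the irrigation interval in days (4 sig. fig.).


Approach: apply soil-water budget scheduling, SMD = (FC-theta)/100*depth*1000; ETc = ET0*Kc; interval = SMD/ETc.
Step 1 — soil moisture deficit:
  SMD = (34.7 - 22.3)/100 * 0.5333 * 1000 = 66.1292 mm
Step 2 — daily crop ET (ETc = ET0*Kc):
  ETc = 4.738 * 1.001 = 4.74274 mm/day
Step 3 — irrigation interval (SMD/ETc):
  interval = 66.1292 / 4.74274 = 13.94 days
Therefore the irrigation interval = 13.94 days.


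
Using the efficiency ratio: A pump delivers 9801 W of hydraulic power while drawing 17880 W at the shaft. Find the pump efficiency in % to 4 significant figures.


Approach: apply the efficiency ratio, eta = (P_out/P_in)*100.
eta = (9801 / 17880) * 100 = 54.82 %
Therefore the pump efficiency = 54.82 %.


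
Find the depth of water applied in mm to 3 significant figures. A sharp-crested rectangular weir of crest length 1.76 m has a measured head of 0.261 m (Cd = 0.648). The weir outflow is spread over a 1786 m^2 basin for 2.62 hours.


Approach: apply the rectangular weir equation with a volume-to-depth conversion, Q = (2/3)*Cd*L*sqrt(2g)*H^1.5; d = Q*t/A * 1000.
Step 1 — weir discharge:
  Q = (2/3)*0.648*1.76*sqrt(2*9.81)*0.261^1.5 = 0.44906 m^3/s
Step 2 — volume: V = 0.44906 * 2.62*3600 = 4235.6 m^3
Step 3 — depth: d = V/A * 1000 = 4235.6/1786 * 1000 = 2370 mm
Therefore the depth of water applied = 2370 mm.


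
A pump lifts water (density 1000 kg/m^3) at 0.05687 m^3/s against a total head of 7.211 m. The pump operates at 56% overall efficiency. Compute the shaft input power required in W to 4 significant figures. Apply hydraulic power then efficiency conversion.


Approach: apply hydraulic power then efficiency conversion, P = rho*g*Q*H; P_in = P/eta.
Step 1 — hydraulic power (P = rho*g*Q*H):
  P = 1000 * 9.81 * 0.05687 * 7.211 = 4022.98 W
Step 2 — input power: P_in = P/eta = 4022.98 / 0.56 = 7184 W
Therefore the shaft input power required = 7184 W.


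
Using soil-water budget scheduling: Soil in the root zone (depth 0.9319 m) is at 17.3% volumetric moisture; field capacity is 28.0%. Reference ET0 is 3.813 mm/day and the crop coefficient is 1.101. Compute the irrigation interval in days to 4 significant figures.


Approach: apply soil-water budget scheduling, SMD = (FC-theta)/100*depth*1000; ETc = ET0*Kc; interval = SMD/ETc.
Step 1 — soil moisture deficit:
  SMD = (28.0 - 17.3)/100 * 0.9319 * 1000 = 99.7133 mm
Step 2 — daily crop ET (ETc = ET0*Kc):
  ETc = 3.813 * 1.101 = 4.19811 mm/day
Step 3 — irrigation interval (SMD/ETc):
  interval = 99.7133 / 4.19811 = 23.75 days
Therefore the irrigation interval = 23.75 days.


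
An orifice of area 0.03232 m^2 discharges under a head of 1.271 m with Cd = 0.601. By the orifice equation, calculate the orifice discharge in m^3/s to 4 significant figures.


Approach: apply the orifice equation, Q = Cd*A*sqrt(2*g*h).
Q = 0.601 * 0.03232 * sqrt(2*9.81*1.271) = 0.09700 m^3/s
Therefore the orifice discharge = 0.09700 m^3/s.


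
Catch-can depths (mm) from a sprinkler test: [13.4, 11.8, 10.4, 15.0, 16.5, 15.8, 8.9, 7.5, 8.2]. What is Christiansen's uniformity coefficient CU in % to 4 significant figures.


Approach: apply Christiansen's uniformity coefficient, CU = (1 - mean_abs_deviation/mean)*100.
mean = 11.9444 mm
mean |d_i - mean| = 2.87160 mm
CU = (1 - 2.87160/11.9444)*100 = 75.96 %
Therefore Christiansen's uniformity coefficient CU = 75.96 %.


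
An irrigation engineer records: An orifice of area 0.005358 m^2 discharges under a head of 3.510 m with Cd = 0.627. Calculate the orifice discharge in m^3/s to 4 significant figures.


Approach: apply the orifice equation, Q = Cd*A*sqrt(2*g*h).
Q = 0.627 * 0.005358 * sqrt(2*9.81*3.510) = 0.02788 m^3/s
Therefore the orifice discharge = 0.02788 m^3/s.


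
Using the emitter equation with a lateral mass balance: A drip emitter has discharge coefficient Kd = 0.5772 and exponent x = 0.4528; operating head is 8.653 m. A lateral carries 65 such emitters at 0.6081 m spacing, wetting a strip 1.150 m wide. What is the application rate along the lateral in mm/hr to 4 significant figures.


Approach: apply the emitter equation with a lateral mass balance, q = Kd*h^x; Q = n*q; rate = Q/(n*spacing*width).
Step 1 — single emitter flow (q = Kd*h^x):
  q = 0.5772 * 8.653^0.4528 = 1.53347 L/hr
Step 2 — total lateral flow: Q = 65 * 1.53347 = 99.6756 L/hr
Step 3 — wetted area: A = 65 * 0.6081 * 1.150 = 45.4555 m^2
Step 4 — application rate: Q/A = 99.6756/45.4555 = 2.193 mm/hr
Therefore the application rate along the lateral = 2.193 mm/hr.


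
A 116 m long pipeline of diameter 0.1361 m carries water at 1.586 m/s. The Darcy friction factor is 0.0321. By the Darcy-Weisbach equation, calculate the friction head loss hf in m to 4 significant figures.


Approach: apply the Darcy-Weisbach equation, hf = f*(L/D)*(v^2/(2g)).
hf = 0.0321 * (116/0.1361) * (1.586^2 / (2*9.81))
hf = 3.508 m
Therefore the friction head loss hf = 3.508 m.


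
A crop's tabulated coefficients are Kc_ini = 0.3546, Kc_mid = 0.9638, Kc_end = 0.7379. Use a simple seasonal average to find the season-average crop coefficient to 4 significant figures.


Approach: apply a simple seasonal average, Kc_avg = (Kc_ini + Kc_mid + Kc_end)/3.
Kc_avg = (0.3546 + 0.9638 + 0.7379)/3 = 0.6854
Therefore the season-average crop coefficient = 0.6854.


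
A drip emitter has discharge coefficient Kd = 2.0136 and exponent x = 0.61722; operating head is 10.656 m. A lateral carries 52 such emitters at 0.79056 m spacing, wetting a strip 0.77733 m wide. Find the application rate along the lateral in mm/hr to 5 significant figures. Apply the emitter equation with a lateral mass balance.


Approach: apply the emitter equation with a lateral mass balance, q = Kd*h^x; Q = n*q; rate = Q/(n*spacing*width).
Step 1 — single emitter flow (q = Kd*h^x):
  q = 2.0136 * 10.656^0.61722 = 8.674110 L/hr
Step 2 — total lateral flow: Q = 52 * 8.674110 = 451.0537 L/hr
Step 3 — wetted area: A = 52 * 0.79056 * 0.77733 = 31.95535 m^2
Step 4 — application rate: Q/A = 451.0537/31.95535 = 14.115 mm/hr
Therefore the application rate along the lateral = 14.115 mm/hr.


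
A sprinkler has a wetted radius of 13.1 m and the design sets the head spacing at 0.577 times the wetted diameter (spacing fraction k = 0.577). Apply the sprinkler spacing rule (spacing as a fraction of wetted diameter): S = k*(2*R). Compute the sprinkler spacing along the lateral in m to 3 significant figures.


S = 0.577 * (2 * 13.1) = 15.1 m
Therefore the sprinkler spacing along the lateral = 15.1 m.


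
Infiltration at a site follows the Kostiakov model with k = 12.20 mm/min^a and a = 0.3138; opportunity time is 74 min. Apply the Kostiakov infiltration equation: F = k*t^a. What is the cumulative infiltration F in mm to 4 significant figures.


F = 12.20 * 74^0.3138 = 47.09 mm
Therefore the cumulative infiltration F = 47.09 mm.


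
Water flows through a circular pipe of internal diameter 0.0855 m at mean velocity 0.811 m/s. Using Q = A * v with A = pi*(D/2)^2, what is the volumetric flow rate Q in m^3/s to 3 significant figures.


A = pi*(0.0855/2)^2 = 0.0057415 m^2
Q = 0.0057415 * 0.811 = 0.00466 m^3/s
Therefore the volumetric flow rate Q = 0.00466 m^3/s.


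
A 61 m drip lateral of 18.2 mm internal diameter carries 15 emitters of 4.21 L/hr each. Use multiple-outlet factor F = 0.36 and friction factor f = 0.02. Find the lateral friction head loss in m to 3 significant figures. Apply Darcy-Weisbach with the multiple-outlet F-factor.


Approach: apply Darcy-Weisbach with the multiple-outlet F-factor, Q = n*q/(3600*1000) m^3/s; v = Q/A; hf = F*f*(L/D)*(v^2/(2g)).
Q = 15*4.21/(3600*1000) = 1.7542e-05 m^3/s
A = pi*(18.2e-3/2)^2 = 2.6016e-04 m^2, so v = Q/A = 0.067428 m/s
hf = 0.36*0.02*(61/0.0182)*(0.067428^2/(2*9.81)) = 0.00559 m
Therefore the lateral friction head loss = 0.00559 m.


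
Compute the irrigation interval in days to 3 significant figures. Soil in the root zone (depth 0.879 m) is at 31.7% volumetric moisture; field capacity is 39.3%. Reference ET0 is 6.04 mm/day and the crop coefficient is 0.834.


Approach: apply soil-water budget scheduling, SMD = (FC-theta)/100*depth*1000; ETc = ET0*Kc; interval = SMD/ETc.
Step 1 — soil moisture deficit:
  SMD = (39.3 - 31.7)/100 * 0.879 * 1000 = 66.804 mm
Step 2 — daily crop ET (ETc = ET0*Kc):
  ETc = 6.04 * 0.834 = 5.0374 mm/day
Step 3 — irrigation interval (SMD/ETc):
  interval = 66.804 / 5.0374 = 13.3 days
Therefore the irrigation interval = 13.3 days.


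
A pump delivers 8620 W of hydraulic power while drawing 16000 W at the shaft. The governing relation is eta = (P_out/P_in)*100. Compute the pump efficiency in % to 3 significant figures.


eta = (8620 / 16000) * 100 = 53.9 %
Therefore the pump efficiency = 53.9 %.


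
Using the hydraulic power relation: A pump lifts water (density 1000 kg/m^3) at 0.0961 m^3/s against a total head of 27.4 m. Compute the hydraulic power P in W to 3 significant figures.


Approach: apply the hydraulic power relation, P = rho*g*Q*H.
P = 1000 * 9.81 * 0.0961 * 27.4 = 25800 W
Therefore the hydraulic power P = 25800 W.


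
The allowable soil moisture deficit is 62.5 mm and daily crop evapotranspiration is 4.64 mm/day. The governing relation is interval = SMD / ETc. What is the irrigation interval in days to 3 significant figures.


interval = 62.5 / 4.64 = 13.5 days
Therefore the irrigation interval = 13.5 days.


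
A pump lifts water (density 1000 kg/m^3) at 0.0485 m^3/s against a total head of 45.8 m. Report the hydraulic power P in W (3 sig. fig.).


Approach: apply the hydraulic power relation, P = rho*g*Q*H.
P = 1000 * 9.81 * 0.0485 * 45.8 = 21800 W
Therefore the hydraulic power P = 21800 W.


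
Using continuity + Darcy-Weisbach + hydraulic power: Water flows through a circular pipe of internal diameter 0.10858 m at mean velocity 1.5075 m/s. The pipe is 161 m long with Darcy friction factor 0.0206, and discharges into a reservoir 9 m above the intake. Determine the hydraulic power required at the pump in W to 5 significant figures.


Approach: apply continuity + Darcy-Weisbach + hydraulic power, Q = A*v; hf = f*(L/D)*(v^2/(2g)); H = static + hf; P = rho*g*Q*H.
Step 1 — flow rate (continuity, Q = A*v):
  A = pi*(0.10858/2)^2 = 0.009259543 m^2
  Q = 0.009259543 * 1.5075 = 0.01395876 m^3/s
Step 2 — friction head loss (Darcy-Weisbach):
  hf = 0.0206 * (161/0.10858) * (1.5075^2 / (2*9.81))
  hf = 3.538009 m
Step 3 — total head: H = 9 + 3.538009 = 12.53801 m
Step 4 — hydraulic power (P = rho*g*Q*H):
  P = 1000 * 9.81 * 0.01395876 * 12.53801 = 1716.9 W
Therefore the hydraulic power required at the pump = 1716.9 W.


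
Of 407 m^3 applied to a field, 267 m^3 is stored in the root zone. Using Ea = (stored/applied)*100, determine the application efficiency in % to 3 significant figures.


Ea = (267/407)*100 = 65.6 %
Therefore the application efficiency = 65.6 %.


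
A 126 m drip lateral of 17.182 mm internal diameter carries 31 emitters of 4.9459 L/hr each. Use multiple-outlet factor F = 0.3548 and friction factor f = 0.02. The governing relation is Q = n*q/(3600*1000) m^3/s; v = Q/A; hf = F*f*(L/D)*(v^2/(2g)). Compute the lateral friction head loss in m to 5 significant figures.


Q = 31*4.9459/(3600*1000) = 4.258969e-05 m^3/s
A = pi*(17.182e-3/2)^2 = 2.318661e-04 m^2, so v = Q/A = 0.1836823 m/s
hf = 0.3548*0.02*(126/0.017182)*(0.1836823^2/(2*9.81)) = 0.089484 m
Therefore the lateral friction head loss = 0.089484 m.


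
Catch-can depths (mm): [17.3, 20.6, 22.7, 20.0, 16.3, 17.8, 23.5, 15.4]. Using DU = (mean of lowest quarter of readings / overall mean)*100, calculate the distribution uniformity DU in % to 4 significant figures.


sorted lowest 2 of 8: [15.4, 16.3] -> mean = 15.8500 mm
overall mean = 19.2000 mm
DU = (15.8500/19.2000)*100 = 82.55 %
Therefore the distribution uniformity DU = 82.55 %.


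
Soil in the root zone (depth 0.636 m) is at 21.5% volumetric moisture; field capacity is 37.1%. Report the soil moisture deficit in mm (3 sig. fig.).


Approach: apply the soil moisture deficit relation, SMD = (FC - theta)/100 * depth * 1000.
SMD = (37.1 - 21.5)/100 * 0.636 * 1000 = 99.2 mm
Therefore the soil moisture deficit = 99.2 mm.


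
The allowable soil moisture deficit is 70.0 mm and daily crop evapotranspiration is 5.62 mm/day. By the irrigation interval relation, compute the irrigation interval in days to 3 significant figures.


Approach: apply the irrigation interval relation, interval = SMD / ETc.
interval = 70.0 / 5.62 = 12.5 days
Therefore the irrigation interval = 12.5 days.


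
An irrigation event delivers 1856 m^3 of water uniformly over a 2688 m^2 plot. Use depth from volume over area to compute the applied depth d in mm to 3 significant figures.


Approach: apply depth from volume over area, d = (V/A)*1000.
d = (1856 / 2688) * 1000 = 690 mm
Therefore the applied depth d = 690 mm.


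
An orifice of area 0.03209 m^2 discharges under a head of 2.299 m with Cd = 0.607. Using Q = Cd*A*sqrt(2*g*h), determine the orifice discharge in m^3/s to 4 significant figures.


Q = 0.607 * 0.03209 * sqrt(2*9.81*2.299) = 0.1308 m^3/s
Therefore the orifice discharge = 0.1308 m^3/s.


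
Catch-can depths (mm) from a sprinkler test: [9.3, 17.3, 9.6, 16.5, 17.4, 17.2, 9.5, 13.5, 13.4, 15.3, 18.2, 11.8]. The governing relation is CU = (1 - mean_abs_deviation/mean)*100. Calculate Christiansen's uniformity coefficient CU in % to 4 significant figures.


mean = 14.0833 mm
mean |d_i - mean| = 2.90000 mm
CU = (1 - 2.90000/14.0833)*100 = 79.41 %
Therefore Christiansen's uniformity coefficient CU = 79.41 %.


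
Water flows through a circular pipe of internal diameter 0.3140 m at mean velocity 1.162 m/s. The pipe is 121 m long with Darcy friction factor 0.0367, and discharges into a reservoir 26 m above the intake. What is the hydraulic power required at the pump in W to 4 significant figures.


Approach: apply continuity + Darcy-Weisbach + hydraulic power, Q = A*v; hf = f*(L/D)*(v^2/(2g)); H = static + hf; P = rho*g*Q*H.
Step 1 — flow rate (continuity, Q = A*v):
  A = pi*(0.3140/2)^2 = 0.0774371 m^2
  Q = 0.0774371 * 1.162 = 0.0899819 m^3/s
Step 2 — friction head loss (Darcy-Weisbach):
  hf = 0.0367 * (121/0.3140) * (1.162^2 / (2*9.81))
  hf = 0.973274 m
Step 3 — total head: H = 26 + 0.973274 = 26.9733 m
Step 4 — hydraulic power (P = rho*g*Q*H):
  P = 1000 * 9.81 * 0.0899819 * 26.9733 = 23810 W
Therefore the hydraulic power required at the pump = 23810 W.


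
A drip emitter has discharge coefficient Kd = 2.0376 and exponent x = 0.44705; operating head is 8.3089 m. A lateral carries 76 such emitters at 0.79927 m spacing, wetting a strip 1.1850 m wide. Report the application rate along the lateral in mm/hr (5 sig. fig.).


Approach: apply the emitter equation with a lateral mass balance, q = Kd*h^x; Q = n*q; rate = Q/(n*spacing*width).
Step 1 — single emitter flow (q = Kd*h^x):
  q = 2.0376 * 8.3089^0.44705 = 5.250502 L/hr
Step 2 — total lateral flow: Q = 76 * 5.250502 = 399.0382 L/hr
Step 3 — wetted area: A = 76 * 0.79927 * 1.1850 = 71.98226 m^2
Step 4 — application rate: Q/A = 399.0382/71.98226 = 5.5436 mm/hr
Therefore the application rate along the lateral = 5.5436 mm/hr.


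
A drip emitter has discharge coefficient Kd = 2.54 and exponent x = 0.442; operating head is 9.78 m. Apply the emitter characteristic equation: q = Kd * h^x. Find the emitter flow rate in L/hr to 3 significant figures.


q = 2.54 * 9.78^0.442 = 6.96 L/hr
Therefore the emitter flow rate = 6.96 L/hr.


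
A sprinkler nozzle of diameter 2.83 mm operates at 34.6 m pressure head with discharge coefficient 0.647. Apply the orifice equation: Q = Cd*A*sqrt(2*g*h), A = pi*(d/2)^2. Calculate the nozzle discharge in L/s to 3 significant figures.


A = pi*(2.83e-3/2)^2 = 6.2902e-06 m^2
Q = 0.647 * 6.2902e-06 * sqrt(2*9.81*34.6) * 1000 = 0.106 L/s
Therefore the nozzle discharge = 0.106 L/s.


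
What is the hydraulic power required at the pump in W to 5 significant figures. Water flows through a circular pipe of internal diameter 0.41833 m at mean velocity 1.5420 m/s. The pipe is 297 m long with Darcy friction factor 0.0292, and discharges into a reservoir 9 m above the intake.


Approach: apply continuity + Darcy-Weisbach + hydraulic power, Q = A*v; hf = f*(L/D)*(v^2/(2g)); H = static + hf; P = rho*g*Q*H.
Step 1 — flow rate (continuity, Q = A*v):
  A = pi*(0.41833/2)^2 = 0.1374447 m^2
  Q = 0.1374447 * 1.5420 = 0.2119397 m^3/s
Step 2 — friction head loss (Darcy-Weisbach):
  hf = 0.0292 * (297/0.41833) * (1.5420^2 / (2*9.81))
  hf = 2.512407 m
Step 3 — total head: H = 9 + 2.512407 = 11.51241 m
Step 4 — hydraulic power (P = rho*g*Q*H):
  P = 1000 * 9.81 * 0.2119397 * 11.51241 = 23936 W
Therefore the hydraulic power required at the pump = 23936 W.


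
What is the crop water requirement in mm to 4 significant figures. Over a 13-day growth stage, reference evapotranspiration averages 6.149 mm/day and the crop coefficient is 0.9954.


Approach: apply the crop water requirement relation, CWR = ET0 * Kc * days.
CWR = 6.149 * 0.9954 * 13 = 79.57 mm
Therefore the crop water requirement = 79.57 mm.


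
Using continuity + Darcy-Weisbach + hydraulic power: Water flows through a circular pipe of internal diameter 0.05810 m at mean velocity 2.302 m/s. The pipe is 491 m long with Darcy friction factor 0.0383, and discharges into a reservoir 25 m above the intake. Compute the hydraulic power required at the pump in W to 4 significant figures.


Approach: apply continuity + Darcy-Weisbach + hydraulic power, Q = A*v; hf = f*(L/D)*(v^2/(2g)); H = static + hf; P = rho*g*Q*H.
Step 1 — flow rate (continuity, Q = A*v):
  A = pi*(0.05810/2)^2 = 0.00265120 m^2
  Q = 0.00265120 * 2.302 = 0.00610306 m^3/s
Step 2 — friction head loss (Darcy-Weisbach):
  hf = 0.0383 * (491/0.05810) * (2.302^2 / (2*9.81))
  hf = 87.4210 m
Step 3 — total head: H = 25 + 87.4210 = 112.421 m
Step 4 — hydraulic power (P = rho*g*Q*H):
  P = 1000 * 9.81 * 0.00610306 * 112.421 = 6731 W
Therefore the hydraulic power required at the pump = 6731 W.


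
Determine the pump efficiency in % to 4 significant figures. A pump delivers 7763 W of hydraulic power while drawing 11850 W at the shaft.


Approach: apply the efficiency ratio, eta = (P_out/P_in)*100.
eta = (7763 / 11850) * 100 = 65.51 %
Therefore the pump efficiency = 65.51 %.


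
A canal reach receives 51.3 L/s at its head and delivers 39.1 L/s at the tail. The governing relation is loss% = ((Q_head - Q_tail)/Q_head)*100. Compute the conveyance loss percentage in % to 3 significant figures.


loss = ((51.3 - 39.1)/51.3)*100 = 23.8 %
Therefore the conveyance loss percentage = 23.8 %.


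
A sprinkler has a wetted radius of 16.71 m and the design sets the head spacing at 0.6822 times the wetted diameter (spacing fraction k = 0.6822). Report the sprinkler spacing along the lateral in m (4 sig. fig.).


Approach: apply the sprinkler spacing rule (spacing as a fraction of wetted diameter), S = k*(2*R).
S = 0.6822 * (2 * 16.71) = 22.80 m
Therefore the sprinkler spacing along the lateral = 22.80 m.


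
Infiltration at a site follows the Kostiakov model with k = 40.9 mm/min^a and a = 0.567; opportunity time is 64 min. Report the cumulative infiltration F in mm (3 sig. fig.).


Approach: apply the Kostiakov infiltration equation, F = k*t^a.
F = 40.9 * 64^0.567 = 432 mm
Therefore the cumulative infiltration F = 432 mm.


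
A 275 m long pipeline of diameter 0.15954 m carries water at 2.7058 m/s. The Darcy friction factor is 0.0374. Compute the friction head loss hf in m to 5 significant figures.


Approach: apply the Darcy-Weisbach equation, hf = f*(L/D)*(v^2/(2g)).
hf = 0.0374 * (275/0.15954) * (2.7058^2 / (2*9.81))
hf = 24.056 m
Therefore the friction head loss hf = 24.056 m.


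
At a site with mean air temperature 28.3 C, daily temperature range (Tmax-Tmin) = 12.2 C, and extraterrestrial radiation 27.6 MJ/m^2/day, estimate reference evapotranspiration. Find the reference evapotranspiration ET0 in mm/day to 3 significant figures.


Approach: apply the Hargreaves-Samani method, ET0 = 0.0023*(Tmean+17.8)*sqrt(Tmax-Tmin)*0.408*Ra.
ET0 = 0.0023*(28.3+17.8)*sqrt(12.2)*0.408*27.6 = 4.17 mm/day
Therefore the reference evapotranspiration ET0 = 4.17 mm/day.


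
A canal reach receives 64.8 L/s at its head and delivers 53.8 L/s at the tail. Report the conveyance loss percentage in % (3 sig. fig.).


Approach: apply the conveyance loss ratio, loss% = ((Q_head - Q_tail)/Q_head)*100.
loss = ((64.8 - 53.8)/64.8)*100 = 17.0 %
Therefore the conveyance loss percentage = 17.0 %.


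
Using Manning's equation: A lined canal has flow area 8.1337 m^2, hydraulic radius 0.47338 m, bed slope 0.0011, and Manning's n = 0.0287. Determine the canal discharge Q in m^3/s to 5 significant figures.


Approach: apply Manning's equation, Q = (1/n)*A*R^(2/3)*S^(1/2).
Q = (1/0.0287) * 8.1337 * 0.47338^(2/3) * 0.0011^(1/2) = 5.7092 m^3/s
Therefore the canal discharge Q = 5.7092 m^3/s.


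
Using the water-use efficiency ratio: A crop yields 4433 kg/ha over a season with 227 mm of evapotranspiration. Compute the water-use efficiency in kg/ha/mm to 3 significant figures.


Approach: apply the water-use efficiency ratio, WUE = yield/ET.
WUE = 4433 / 227 = 19.5 kg/ha/mm
Therefore the water-use efficiency = 19.5 kg/ha/mm.


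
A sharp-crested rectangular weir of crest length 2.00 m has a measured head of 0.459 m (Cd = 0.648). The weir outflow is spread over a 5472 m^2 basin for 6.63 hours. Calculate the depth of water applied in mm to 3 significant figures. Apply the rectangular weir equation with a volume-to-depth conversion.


Approach: apply the rectangular weir equation with a volume-to-depth conversion, Q = (2/3)*Cd*L*sqrt(2g)*H^1.5; d = Q*t/A * 1000.
Step 1 — weir discharge:
  Q = (2/3)*0.648*2.00*sqrt(2*9.81)*0.459^1.5 = 1.1901 m^3/s
Step 2 — volume: V = 1.1901 * 6.63*3600 = 28405 m^3
Step 3 — depth: d = V/A * 1000 = 28405/5472 * 1000 = 5190 mm
Therefore the depth of water applied = 5190 mm.


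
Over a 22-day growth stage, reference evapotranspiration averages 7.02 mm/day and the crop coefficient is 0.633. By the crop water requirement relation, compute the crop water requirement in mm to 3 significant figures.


Approach: apply the crop water requirement relation, CWR = ET0 * Kc * days.
CWR = 7.02 * 0.633 * 22 = 97.8 mm
Therefore the crop water requirement = 97.8 mm.


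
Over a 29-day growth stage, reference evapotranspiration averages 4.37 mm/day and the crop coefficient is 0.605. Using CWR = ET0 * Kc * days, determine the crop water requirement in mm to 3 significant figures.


CWR = 4.37 * 0.605 * 29 = 76.7 mm
Therefore the crop water requirement = 76.7 mm.


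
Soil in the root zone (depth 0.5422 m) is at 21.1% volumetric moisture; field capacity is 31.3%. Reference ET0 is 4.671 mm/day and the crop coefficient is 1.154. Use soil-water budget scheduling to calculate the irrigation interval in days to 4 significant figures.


Approach: apply soil-water budget scheduling, SMD = (FC-theta)/100*depth*1000; ETc = ET0*Kc; interval = SMD/ETc.
Step 1 — soil moisture deficit:
  SMD = (31.3 - 21.1)/100 * 0.5422 * 1000 = 55.3044 mm
Step 2 — daily crop ET (ETc = ET0*Kc):
  ETc = 4.671 * 1.154 = 5.39033 mm/day
Step 3 — irrigation interval (SMD/ETc):
  interval = 55.3044 / 5.39033 = 10.26 days
Therefore the irrigation interval = 10.26 days.
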